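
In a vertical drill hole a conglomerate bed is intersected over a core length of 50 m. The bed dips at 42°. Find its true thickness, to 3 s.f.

37.2 m

True thickness t = h · cos(dip) = 50 × cos 42°
t = 50 × 0.7431 = 37.157 m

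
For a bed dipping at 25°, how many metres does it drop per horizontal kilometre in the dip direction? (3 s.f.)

drop per km = 1000 × tan 25° = 1000 × 0.4663

466 m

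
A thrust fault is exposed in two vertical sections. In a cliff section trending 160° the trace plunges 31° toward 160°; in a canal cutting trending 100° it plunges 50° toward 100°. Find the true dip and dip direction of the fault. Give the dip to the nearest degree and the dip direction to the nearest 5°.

true dip 50°, dip direction 100°

The two traces are lines in the plane: v₁ = (sin 160°·cos 31°, cos 160°·cos 31°, −sin 31°), v₂ = (sin 100°·cos 50°, cos 100°·cos 50°, −sin 50°).
The plane normal is n = v₁ × v₂ ∝ (0.560, -0.101, 0.477).
True dip = arccos(n_z / |n|) = arccos(0.6428) = 50.0°.
Dip direction = azimuth of (n_x, n_y) = atan2(0.560, -0.101) = 100°.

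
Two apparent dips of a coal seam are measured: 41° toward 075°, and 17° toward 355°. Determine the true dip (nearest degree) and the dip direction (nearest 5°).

The two traces are lines in the plane: v₁ = (sin 75°·cos 41°, cos 75°·cos 41°, −sin 41°), v₂ = (sin 355°·cos 17°, cos 355°·cos 17°, −sin 17°).
n = v₁ × v₂ = (0.568, 0.268, 0.711) (taken with n_z > 0).
Dip δ = arctan(|n_h|/n_z) = arctan(0.628/0.711) = 41.5°.
Dip direction = atan2(0.568, 0.268) = 65° (azimuth of n's horizontal projection).

true dip 41°, dip direction 065°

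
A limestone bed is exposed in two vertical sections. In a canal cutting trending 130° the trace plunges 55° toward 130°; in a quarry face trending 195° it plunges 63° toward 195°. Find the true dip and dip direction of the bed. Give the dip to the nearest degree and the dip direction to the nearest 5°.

true dip 64°, dip direction 175°

The two traces are lines in the plane: v₁ = (sin 130°·cos 55°, cos 130°·cos 55°, −sin 55°), v₂ = (sin 195°·cos 63°, cos 195°·cos 63°, −sin 63°).
n = v₁ × v₂ = (0.031, -0.488, 0.236) (taken with n_z > 0).
Dip δ = arctan(|n_h|/n_z) = arctan(0.489/0.236) = 64.2°.
Dip direction = atan2(0.031, -0.488) = 176° (azimuth of n's horizontal projection).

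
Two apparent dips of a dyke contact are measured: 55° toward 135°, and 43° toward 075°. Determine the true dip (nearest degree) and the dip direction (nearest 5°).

true dip 55°, dip direction 125°

Represent each trace as a vector plunging at its apparent dip toward its trend (east-north-up frame): v₁ = (0.406, -0.406, -0.819), v₂ = (0.706, 0.189, -0.682).
Cross product v₁ × v₂ gives the pole to the plane: n ∝ (0.432, -0.302, 0.363).
Dip δ = arctan(|n_h|/n_z) = arctan(0.527/0.363) = 55.4°.
Dip direction = atan2(0.432, -0.302) = 125° (azimuth of n's horizontal projection).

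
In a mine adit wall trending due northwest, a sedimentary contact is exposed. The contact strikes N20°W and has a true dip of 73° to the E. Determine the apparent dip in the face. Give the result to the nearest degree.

54°

The section lies 25° from the strike.
tan α = tan 73° × sin 25° = 3.2709 × 0.4226 = 1.3823
apparent dip = arctan 1.3823 = 54.12°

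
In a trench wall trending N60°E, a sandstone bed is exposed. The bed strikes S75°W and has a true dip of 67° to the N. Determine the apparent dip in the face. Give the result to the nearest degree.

The strike is S75°W and the section trends N60°E; the acute angle between them is β = 15°.
tan α = tan 67° × sin 15° = 2.3559 × 0.2588 = 0.6097
apparent dip = arctan 0.6097 = 31.37°

31°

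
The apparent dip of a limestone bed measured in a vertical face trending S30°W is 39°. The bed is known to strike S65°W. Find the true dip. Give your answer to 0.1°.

54.7°

The section is 35° from the strike.
tan(true dip) = tan 39° / sin 35° = 1.4118
true dip = arctan 1.4118 = 54.69°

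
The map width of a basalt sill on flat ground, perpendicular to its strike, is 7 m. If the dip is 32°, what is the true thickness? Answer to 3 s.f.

3.71 m

True thickness t = w · sin(dip) = 7 × sin 32°
t = 7 × 0.5299 = 3.709 m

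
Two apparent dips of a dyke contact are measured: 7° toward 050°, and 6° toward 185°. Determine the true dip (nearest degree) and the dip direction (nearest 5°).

true dip 17°, dip direction 115°

Represent each trace as a vector plunging at its apparent dip toward its trend (east-north-up frame): v₁ = (0.760, 0.638, -0.122), v₂ = (-0.087, -0.991, -0.105).
The plane normal is n = v₁ × v₂ ∝ (0.187, -0.090, 0.698).
Dip δ = arctan(|n_h|/n_z) = arctan(0.208/0.698) = 16.6°.
The horizontal component of n points toward azimuth atan2(n_x, n_y) = 116°, the dip direction.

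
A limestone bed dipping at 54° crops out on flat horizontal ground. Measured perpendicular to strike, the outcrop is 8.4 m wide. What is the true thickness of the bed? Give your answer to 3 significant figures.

6.80 m

True thickness t = w · sin(dip) = 8.4 × sin 54°
t = 8.4 × 0.8090 = 6.796 m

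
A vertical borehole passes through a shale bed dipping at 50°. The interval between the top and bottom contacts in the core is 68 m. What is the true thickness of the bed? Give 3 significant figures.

43.7 m

True thickness t = h · cos(dip) = 68 × cos 50°
t = 68 × 0.6428 = 43.710 m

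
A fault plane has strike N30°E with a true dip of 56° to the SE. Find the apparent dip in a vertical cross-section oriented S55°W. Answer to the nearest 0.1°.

32.1°

Angle between strike (N30°E) and section (S55°W): β = 25°.
tan α = tan 56° × sin 25° = 1.4826 × 0.4226 = 0.6266
α = arctan(0.6266) = 32.07°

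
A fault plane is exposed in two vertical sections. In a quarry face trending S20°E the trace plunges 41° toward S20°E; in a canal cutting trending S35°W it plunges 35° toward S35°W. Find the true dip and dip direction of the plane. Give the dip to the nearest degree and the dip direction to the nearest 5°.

true dip 42°, dip direction 175°

Each apparent-dip line lies in the plane. As unit vectors (x east, y north, z up), v₁ plunges 41°→S20°E and v₂ plunges 35°→S35°W.
Cross product v₁ × v₂ gives the pole to the plane: n ∝ (0.033, -0.456, 0.506).
True dip = arccos(n_z / |n|) = arccos(0.7420) = 42.1°.
The horizontal component of n points toward azimuth atan2(n_x, n_y) = 176°, the dip direction.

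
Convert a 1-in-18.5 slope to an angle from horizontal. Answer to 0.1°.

tan θ = 1/18.5 = 0.0541
θ = arctan(0.0541) = 3.09°

3.1°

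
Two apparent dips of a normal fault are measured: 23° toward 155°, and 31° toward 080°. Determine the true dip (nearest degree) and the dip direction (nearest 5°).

true dip 34°, dip direction 105°

The two traces are lines in the plane: v₁ = (sin 155°·cos 23°, cos 155°·cos 23°, −sin 23°), v₂ = (sin 80°·cos 31°, cos 80°·cos 31°, −sin 31°).
n = v₁ × v₂ = (0.488, -0.129, 0.762) (taken with n_z > 0).
Dip δ = arctan(|n_h|/n_z) = arctan(0.505/0.762) = 33.5°.
Dip direction = atan2(0.488, -0.129) = 105° (azimuth of n's horizontal projection).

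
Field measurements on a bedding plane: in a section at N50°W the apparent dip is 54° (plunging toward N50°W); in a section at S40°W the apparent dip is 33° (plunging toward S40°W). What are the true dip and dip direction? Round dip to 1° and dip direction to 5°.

Represent each trace as a vector plunging at its apparent dip toward its trend (east-north-up frame): v₁ = (-0.450, 0.378, -0.809), v₂ = (-0.539, -0.642, -0.545).
The plane normal is n = v₁ × v₂ ∝ (-0.726, 0.191, 0.493).
tan δ = √(n_x²+n_y²)/n_z = 0.750/0.493, so δ = 56.7°.
Dip direction = atan2(-0.726, 0.191) = 285° (azimuth of n's horizontal projection).

true dip 57°, dip direction 285°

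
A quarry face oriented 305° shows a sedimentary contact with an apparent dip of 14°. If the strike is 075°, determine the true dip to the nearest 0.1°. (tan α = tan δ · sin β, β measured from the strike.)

18.0°

β = acute angle between strike 075° and section 305° = 50°.
tan(true dip) = tan 14° / sin 50° = 0.3255
δ = arctan(0.3255) = 18.03°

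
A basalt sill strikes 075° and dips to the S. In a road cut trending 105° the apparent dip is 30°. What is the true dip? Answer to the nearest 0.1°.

49.1°

The section is 30° from the strike.
tan δ = tan α / sin β = tan 30° / sin 30° = 0.5774 / 0.5000 = 1.1547
δ = arctan(1.1547) = 49.11°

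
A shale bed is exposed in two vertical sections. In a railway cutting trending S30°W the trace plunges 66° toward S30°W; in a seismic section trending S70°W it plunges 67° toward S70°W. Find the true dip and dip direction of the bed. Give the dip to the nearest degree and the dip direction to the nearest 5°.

The two traces are lines in the plane: v₁ = (sin 210°·cos 66°, cos 210°·cos 66°, −sin 66°), v₂ = (sin 250°·cos 67°, cos 250°·cos 67°, −sin 67°).
The plane normal is n = v₁ × v₂ ∝ (-0.202, -0.148, 0.102).
True dip = arccos(n_z / |n|) = arccos(0.3774) = 67.8°.
The horizontal component of n points toward azimuth atan2(n_x, n_y) = 234°, the dip direction.

true dip 68°, dip direction 235°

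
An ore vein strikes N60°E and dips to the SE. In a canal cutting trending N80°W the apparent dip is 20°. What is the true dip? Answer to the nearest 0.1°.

The section is 40° from the strike.
tan δ = tan α / sin β = tan 20° / sin 40° = 0.3640 / 0.6428 = 0.5662
δ = arctan(0.5662) = 29.52°

29.5°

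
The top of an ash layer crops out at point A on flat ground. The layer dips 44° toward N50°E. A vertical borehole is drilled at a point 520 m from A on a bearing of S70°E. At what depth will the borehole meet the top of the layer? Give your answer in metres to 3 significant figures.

251 m

The hole lies 60° from the dip direction, so the down-dip offset is 520 × cos 60° = 260.00 m.
Depth = down-dip offset × tan(dip) = 260.00 × tan 44° = 260.00 × 0.9657
Depth = 251.08 m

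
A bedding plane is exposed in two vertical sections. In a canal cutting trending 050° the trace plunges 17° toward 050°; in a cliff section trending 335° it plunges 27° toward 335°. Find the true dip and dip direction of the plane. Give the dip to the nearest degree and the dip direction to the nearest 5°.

true dip 28°, dip direction 355°

Represent each trace as a vector plunging at its apparent dip toward its trend (east-north-up frame): v₁ = (0.733, 0.615, -0.292), v₂ = (-0.377, 0.808, -0.454).
Cross product v₁ × v₂ gives the pole to the plane: n ∝ (-0.043, 0.443, 0.823).
True dip = arccos(n_z / |n|) = arccos(0.8798) = 28.4°.
Dip direction = atan2(-0.043, 0.443) = 354° (azimuth of n's horizontal projection).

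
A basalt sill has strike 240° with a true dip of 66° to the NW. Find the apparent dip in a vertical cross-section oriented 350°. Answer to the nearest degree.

The section lies 70° from the strike.
tan(apparent dip) = tan 66° · sin 70° = 2.1106
apparent dip = arctan 2.1106 = 64.65°

65°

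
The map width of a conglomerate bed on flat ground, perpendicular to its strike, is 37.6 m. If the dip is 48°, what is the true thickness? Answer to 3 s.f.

True thickness t = w · sin(dip) = 37.6 × sin 48°
t = 37.6 × 0.7431 = 27.942 m

27.9 m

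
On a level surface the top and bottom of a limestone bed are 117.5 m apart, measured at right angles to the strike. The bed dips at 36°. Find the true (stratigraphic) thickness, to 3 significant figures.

True thickness t = w · sin(dip) = 117.5 × sin 36°
t = 117.5 × 0.5878 = 69.065 m

69.1 m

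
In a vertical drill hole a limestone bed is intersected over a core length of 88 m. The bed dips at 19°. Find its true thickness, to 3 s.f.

83.2 m

True thickness t = h · cos(dip) = 88 × cos 19°
t = 88 × 0.9455 = 83.206 m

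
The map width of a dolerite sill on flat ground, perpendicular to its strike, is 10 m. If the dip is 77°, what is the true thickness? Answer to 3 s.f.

True thickness t = w · sin(dip) = 10 × sin 77°
t = 10 × 0.9744 = 9.744 m

9.74 m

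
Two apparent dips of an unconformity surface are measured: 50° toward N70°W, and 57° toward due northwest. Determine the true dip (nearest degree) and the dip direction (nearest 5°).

Represent each trace as a vector plunging at its apparent dip toward its trend (east-north-up frame): v₁ = (-0.604, 0.220, -0.766), v₂ = (-0.385, 0.385, -0.839).
Cross product v₁ × v₂ gives the pole to the plane: n ∝ (-0.111, 0.212, 0.148).
tan δ = √(n_x²+n_y²)/n_z = 0.239/0.148, so δ = 58.2°.
Dip direction = atan2(-0.111, 0.212) = 332° (azimuth of n's horizontal projection).

true dip 58°, dip direction 330°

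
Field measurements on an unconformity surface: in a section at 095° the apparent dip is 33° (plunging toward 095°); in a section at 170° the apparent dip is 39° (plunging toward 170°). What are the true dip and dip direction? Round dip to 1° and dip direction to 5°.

Each apparent-dip line lies in the plane. As unit vectors (x east, y north, z up), v₁ plunges 33°→095° and v₂ plunges 39°→170°.
The plane normal is n = v₁ × v₂ ∝ (0.371, -0.452, 0.630).
tan δ = √(n_x²+n_y²)/n_z = 0.585/0.630, so δ = 42.9°.
Dip direction = atan2(0.371, -0.452) = 141° (azimuth of n's horizontal projection).

true dip 43°, dip direction 140°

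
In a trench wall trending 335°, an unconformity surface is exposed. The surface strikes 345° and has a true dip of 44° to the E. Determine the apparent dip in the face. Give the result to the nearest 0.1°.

The section lies 10° from the strike.
tan α = tan 44° × sin 10° = 0.9657 × 0.1736 = 0.1677
α = arctan(0.1677) = 9.52°

9.5°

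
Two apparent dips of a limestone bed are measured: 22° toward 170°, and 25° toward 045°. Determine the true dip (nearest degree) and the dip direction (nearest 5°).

true dip 43°, dip direction 105°

Each apparent-dip line lies in the plane. As unit vectors (x east, y north, z up), v₁ plunges 22°→170° and v₂ plunges 25°→045°.
n = v₁ × v₂ = (0.626, -0.172, 0.688) (taken with n_z > 0).
tan δ = √(n_x²+n_y²)/n_z = 0.649/0.688, so δ = 43.3°.
Dip direction = atan2(0.626, -0.172) = 105° (azimuth of n's horizontal projection).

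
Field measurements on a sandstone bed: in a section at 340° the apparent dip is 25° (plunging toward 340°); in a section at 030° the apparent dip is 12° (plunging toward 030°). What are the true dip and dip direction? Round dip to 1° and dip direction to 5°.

The two traces are lines in the plane: v₁ = (sin 340°·cos 25°, cos 340°·cos 25°, −sin 25°), v₂ = (sin 30°·cos 12°, cos 30°·cos 12°, −sin 12°).
n = v₁ × v₂ = (-0.181, 0.271, 0.679) (taken with n_z > 0).
True dip = arccos(n_z / |n|) = arccos(0.9015) = 25.6°.
Dip direction = azimuth of (n_x, n_y) = atan2(-0.181, 0.271) = 326°.

true dip 26°, dip direction 325°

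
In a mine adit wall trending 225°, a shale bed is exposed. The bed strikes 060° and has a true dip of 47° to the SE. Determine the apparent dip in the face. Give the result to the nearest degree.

16°

The strike is 060° and the section trends 225°; the acute angle between them is β = 15°.
tan α = tan 47° × sin 15° = 1.0724 × 0.2588 = 0.2775
apparent dip = arctan 0.2775 = 15.51°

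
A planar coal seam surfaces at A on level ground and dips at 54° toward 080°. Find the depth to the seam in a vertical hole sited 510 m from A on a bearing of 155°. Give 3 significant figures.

The hole lies 75° from the dip direction, so the down-dip offset is 510 × cos 75° = 132.00 m.
Depth = down-dip offset × tan(dip) = 132.00 × tan 54° = 132.00 × 1.3764
Depth = 181.68 m

182 m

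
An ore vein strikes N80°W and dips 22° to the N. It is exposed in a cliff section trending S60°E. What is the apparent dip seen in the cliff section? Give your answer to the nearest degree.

8°

Angle between strike (N80°W) and section (S60°E): β = 20°.
tan α = tan 22° × sin 20° = 0.4040 × 0.3420 = 0.1382
apparent dip = arctan 0.1382 = 7.87°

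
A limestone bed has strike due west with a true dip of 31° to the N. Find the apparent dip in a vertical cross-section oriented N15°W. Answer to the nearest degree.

The section lies 75° from the strike.
tan α = tan 31° × sin 75° = 0.6009 × 0.9659 = 0.5804
α = arctan(0.5804) = 30.13°

30°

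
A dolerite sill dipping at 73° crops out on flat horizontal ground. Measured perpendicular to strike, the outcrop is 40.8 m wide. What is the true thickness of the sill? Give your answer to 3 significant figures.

True thickness t = w · sin(dip) = 40.8 × sin 73°
t = 40.8 × 0.9563 = 39.017 m

39.0 m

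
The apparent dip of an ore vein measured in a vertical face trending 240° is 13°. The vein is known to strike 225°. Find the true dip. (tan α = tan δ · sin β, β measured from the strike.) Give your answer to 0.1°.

β = acute angle between strike 225° and section 240° = 15°.
tan δ = tan α / sin β = tan 13° / sin 15° = 0.2309 / 0.2588 = 0.8920
true dip = arctan 0.8920 = 41.73°

41.7°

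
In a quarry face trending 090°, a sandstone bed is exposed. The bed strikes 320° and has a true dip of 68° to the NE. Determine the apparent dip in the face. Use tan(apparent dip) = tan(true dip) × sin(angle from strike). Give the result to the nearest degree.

62°

The strike is 320° and the section trends 090°; the acute angle between them is β = 50°.
tan α = tan 68° × sin 50° = 2.4751 × 0.7660 = 1.8960
apparent dip = arctan 1.8960 = 62.19°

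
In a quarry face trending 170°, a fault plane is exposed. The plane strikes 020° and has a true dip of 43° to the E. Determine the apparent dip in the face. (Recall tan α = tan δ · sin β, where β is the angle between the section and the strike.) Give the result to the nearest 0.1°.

25.0°

The strike is 020° and the section trends 170°; the acute angle between them is β = 30°.
tan(apparent dip) = tan 43° · sin 30° = 0.4663
α = arctan(0.4663) = 25.00°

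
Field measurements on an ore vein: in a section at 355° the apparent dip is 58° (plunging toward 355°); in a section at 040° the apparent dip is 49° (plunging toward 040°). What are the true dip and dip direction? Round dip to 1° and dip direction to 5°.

true dip 58°, dip direction 355°

Each apparent-dip line lies in the plane. As unit vectors (x east, y north, z up), v₁ plunges 58°→355° and v₂ plunges 49°→040°.
Cross product v₁ × v₂ gives the pole to the plane: n ∝ (-0.028, 0.392, 0.246).
True dip = arccos(n_z / |n|) = arccos(0.5299) = 58.0°.
The horizontal component of n points toward azimuth atan2(n_x, n_y) = 356°, the dip direction.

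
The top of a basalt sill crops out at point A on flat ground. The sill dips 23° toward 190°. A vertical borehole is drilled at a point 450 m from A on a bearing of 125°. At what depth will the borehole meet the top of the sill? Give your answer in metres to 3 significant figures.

80.7 m

The hole lies 65° from the dip direction, so the down-dip offset is 450 × cos 65° = 190.18 m.
Depth = down-dip offset × tan(dip) = 190.18 × tan 23° = 190.18 × 0.4245
Depth = 80.73 m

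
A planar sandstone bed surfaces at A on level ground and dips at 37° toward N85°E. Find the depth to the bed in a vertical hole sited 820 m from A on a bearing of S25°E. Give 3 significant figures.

The hole lies 70° from the dip direction, so the down-dip offset is 820 × cos 70° = 280.46 m.
Depth = down-dip offset × tan(dip) = 280.46 × tan 37° = 280.46 × 0.7536
Depth = 211.34 m

211 m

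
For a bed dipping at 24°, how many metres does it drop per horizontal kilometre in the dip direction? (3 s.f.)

drop per km = 1000 × tan 24° = 1000 × 0.4452

445 m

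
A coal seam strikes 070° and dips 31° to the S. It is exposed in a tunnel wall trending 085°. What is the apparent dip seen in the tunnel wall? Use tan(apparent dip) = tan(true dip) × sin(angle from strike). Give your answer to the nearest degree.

9°

The strike is 070° and the section trends 085°; the acute angle between them is β = 15°.
tan(apparent dip) = tan 31° · sin 15° = 0.1555
α = arctan(0.1555) = 8.84°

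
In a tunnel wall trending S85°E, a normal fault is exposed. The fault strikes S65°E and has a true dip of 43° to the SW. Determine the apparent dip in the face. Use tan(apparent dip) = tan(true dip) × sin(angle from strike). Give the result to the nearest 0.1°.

The section lies 20° from the strike.
tan(apparent dip) = tan 43° · sin 20° = 0.3189
α = arctan(0.3189) = 17.69°

17.7°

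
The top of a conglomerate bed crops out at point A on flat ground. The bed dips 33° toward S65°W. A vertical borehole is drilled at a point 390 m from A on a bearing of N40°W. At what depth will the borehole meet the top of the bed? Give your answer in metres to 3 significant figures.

65.6 m

The hole lies 75° from the dip direction, so the down-dip offset is 390 × cos 75° = 100.94 m.
Depth = down-dip offset × tan(dip) = 100.94 × tan 33° = 100.94 × 0.6494
Depth = 65.55 m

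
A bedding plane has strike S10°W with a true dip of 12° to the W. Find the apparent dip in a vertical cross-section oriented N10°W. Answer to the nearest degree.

Angle between strike (S10°W) and section (N10°W): β = 20°.
tan α = tan 12° × sin 20° = 0.2126 × 0.3420 = 0.0727
apparent dip = arctan 0.0727 = 4.16°

4°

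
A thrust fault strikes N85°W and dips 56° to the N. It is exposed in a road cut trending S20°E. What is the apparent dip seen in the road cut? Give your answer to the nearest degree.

The section lies 65° from the strike.
tan α = tan 56° × sin 65° = 1.4826 × 0.9063 = 1.3437
apparent dip = arctan 1.3437 = 53.34°

53°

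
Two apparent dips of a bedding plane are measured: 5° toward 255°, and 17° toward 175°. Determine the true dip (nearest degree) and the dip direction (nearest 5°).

true dip 17°, dip direction 180°

The two traces are lines in the plane: v₁ = (sin 255°·cos 5°, cos 255°·cos 5°, −sin 5°), v₂ = (sin 175°·cos 17°, cos 175°·cos 17°, −sin 17°).
n = v₁ × v₂ = (-0.008, -0.289, 0.938) (taken with n_z > 0).
True dip = arccos(n_z / |n|) = arccos(0.9558) = 17.1°.
The horizontal component of n points toward azimuth atan2(n_x, n_y) = 182°, the dip direction.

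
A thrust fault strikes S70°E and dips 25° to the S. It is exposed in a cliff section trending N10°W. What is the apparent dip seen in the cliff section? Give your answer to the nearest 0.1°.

22.0°

The section lies 60° from the strike.
tan(apparent dip) = tan 25° · sin 60° = 0.4038
apparent dip = arctan 0.4038 = 21.99°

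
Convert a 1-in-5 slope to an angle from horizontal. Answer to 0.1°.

11.3°

tan θ = 1/5 = 0.2000
θ = arctan(0.2000) = 11.31°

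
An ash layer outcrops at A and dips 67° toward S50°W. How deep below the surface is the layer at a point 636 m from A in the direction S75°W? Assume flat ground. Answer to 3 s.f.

1360 m

The hole lies 25° from the dip direction, so the down-dip offset is 636 × cos 25° = 576.41 m.
Depth = down-dip offset × tan(dip) = 576.41 × tan 67° = 576.41 × 2.3559
Depth = 1357.94 m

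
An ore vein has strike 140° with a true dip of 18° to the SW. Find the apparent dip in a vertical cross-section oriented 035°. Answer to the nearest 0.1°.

17.4°

Angle between strike (140°) and section (035°): β = 75°.
tan(apparent dip) = tan 18° · sin 75° = 0.3138
α = arctan(0.3138) = 17.42°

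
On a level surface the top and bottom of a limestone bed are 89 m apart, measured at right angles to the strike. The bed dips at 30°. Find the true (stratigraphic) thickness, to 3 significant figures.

44.5 m

True thickness t = w · sin(dip) = 89 × sin 30°
t = 89 × 0.5000 = 44.500 m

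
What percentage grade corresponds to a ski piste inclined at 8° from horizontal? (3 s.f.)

14.1%

grade % = 100 × tan 8° = 100 × 0.1405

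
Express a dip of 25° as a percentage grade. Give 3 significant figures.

grade % = 100 × tan 25° = 100 × 0.4663

46.6%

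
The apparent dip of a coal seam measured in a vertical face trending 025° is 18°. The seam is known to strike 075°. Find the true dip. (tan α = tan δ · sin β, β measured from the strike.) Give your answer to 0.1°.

β = acute angle between strike 075° and section 025° = 50°.
tan δ = tan α / sin β = tan 18° / sin 50° = 0.3249 / 0.7660 = 0.4242
true dip = arctan 0.4242 = 22.98°

23.0°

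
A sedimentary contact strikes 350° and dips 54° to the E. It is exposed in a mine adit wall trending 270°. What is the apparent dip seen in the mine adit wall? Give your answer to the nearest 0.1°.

Angle between strike (350°) and section (270°): β = 80°.
tan(apparent dip) = tan 54° · sin 80° = 1.3555
apparent dip = arctan 1.3555 = 53.58°

53.6°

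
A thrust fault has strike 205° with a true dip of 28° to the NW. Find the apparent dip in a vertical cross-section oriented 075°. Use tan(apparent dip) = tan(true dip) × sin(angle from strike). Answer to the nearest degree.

22°

The strike is 205° and the section trends 075°; the acute angle between them is β = 50°.
tan(apparent dip) = tan 28° · sin 50° = 0.4073
α = arctan(0.4073) = 22.16°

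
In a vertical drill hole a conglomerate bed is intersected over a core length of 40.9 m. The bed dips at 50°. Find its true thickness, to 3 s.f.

True thickness t = h · cos(dip) = 40.9 × cos 50°
t = 40.9 × 0.6428 = 26.290 m

26.3 m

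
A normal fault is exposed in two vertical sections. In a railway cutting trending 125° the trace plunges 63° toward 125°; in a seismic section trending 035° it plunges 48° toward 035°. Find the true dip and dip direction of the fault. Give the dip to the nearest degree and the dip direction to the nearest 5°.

true dip 66°, dip direction 095°

Represent each trace as a vector plunging at its apparent dip toward its trend (east-north-up frame): v₁ = (0.372, -0.260, -0.891), v₂ = (0.384, 0.548, -0.743).
The plane normal is n = v₁ × v₂ ∝ (0.682, -0.066, 0.304).
Dip δ = arctan(|n_h|/n_z) = arctan(0.685/0.304) = 66.1°.
The horizontal component of n points toward azimuth atan2(n_x, n_y) = 95°, the dip direction.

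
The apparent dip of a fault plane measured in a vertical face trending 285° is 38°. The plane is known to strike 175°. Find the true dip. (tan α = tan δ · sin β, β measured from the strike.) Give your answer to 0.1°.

39.7°

β = acute angle between strike 175° and section 285° = 70°.
tan(true dip) = tan 38° / sin 70° = 0.8314
δ = arctan(0.8314) = 39.74°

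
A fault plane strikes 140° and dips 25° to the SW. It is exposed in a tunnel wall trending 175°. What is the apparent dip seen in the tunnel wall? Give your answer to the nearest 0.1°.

15.0°

The strike is 140° and the section trends 175°; the acute angle between them is β = 35°.
tan α = tan 25° × sin 35° = 0.4663 × 0.5736 = 0.2675
α = arctan(0.2675) = 14.97°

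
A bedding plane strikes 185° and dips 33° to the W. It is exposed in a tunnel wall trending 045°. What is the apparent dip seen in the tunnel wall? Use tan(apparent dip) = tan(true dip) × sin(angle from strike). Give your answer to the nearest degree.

23°

Angle between strike (185°) and section (045°): β = 40°.
tan(apparent dip) = tan 33° · sin 40° = 0.4174
α = arctan(0.4174) = 22.66°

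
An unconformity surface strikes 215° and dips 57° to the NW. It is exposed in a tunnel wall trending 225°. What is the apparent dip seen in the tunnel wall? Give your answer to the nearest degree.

15°

The strike is 215° and the section trends 225°; the acute angle between them is β = 10°.
tan α = tan 57° × sin 10° = 1.5399 × 0.1736 = 0.2674
apparent dip = arctan 0.2674 = 14.97°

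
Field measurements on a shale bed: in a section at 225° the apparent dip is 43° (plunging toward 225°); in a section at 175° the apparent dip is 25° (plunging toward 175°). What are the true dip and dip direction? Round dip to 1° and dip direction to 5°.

The two traces are lines in the plane: v₁ = (sin 225°·cos 43°, cos 225°·cos 43°, −sin 43°), v₂ = (sin 175°·cos 25°, cos 175°·cos 25°, −sin 25°).
Cross product v₁ × v₂ gives the pole to the plane: n ∝ (-0.397, -0.272, 0.508).
True dip = arccos(n_z / |n|) = arccos(0.7255) = 43.5°.
Dip direction = azimuth of (n_x, n_y) = atan2(-0.397, -0.272) = 236°.

true dip 43°, dip direction 235°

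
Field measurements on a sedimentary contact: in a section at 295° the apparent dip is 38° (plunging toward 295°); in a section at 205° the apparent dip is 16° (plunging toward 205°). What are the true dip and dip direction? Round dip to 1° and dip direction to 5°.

The two traces are lines in the plane: v₁ = (sin 295°·cos 38°, cos 295°·cos 38°, −sin 38°), v₂ = (sin 205°·cos 16°, cos 205°·cos 16°, −sin 16°).
Cross product v₁ × v₂ gives the pole to the plane: n ∝ (-0.628, 0.053, 0.757).
Dip δ = arctan(|n_h|/n_z) = arctan(0.630/0.757) = 39.8°.
Dip direction = atan2(-0.628, 0.053) = 275° (azimuth of n's horizontal projection).

true dip 40°, dip direction 275°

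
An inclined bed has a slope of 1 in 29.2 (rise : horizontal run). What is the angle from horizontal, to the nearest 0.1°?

2.0°

tan θ = 1/29.2 = 0.0342
θ = arctan(0.0342) = 1.96°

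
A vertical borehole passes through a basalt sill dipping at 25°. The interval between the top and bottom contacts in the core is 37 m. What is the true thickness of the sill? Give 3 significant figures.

33.5 m

True thickness t = h · cos(dip) = 37 × cos 25°
t = 37 × 0.9063 = 33.533 m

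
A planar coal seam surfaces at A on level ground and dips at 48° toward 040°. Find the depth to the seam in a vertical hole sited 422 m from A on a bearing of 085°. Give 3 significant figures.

The hole lies 45° from the dip direction, so the down-dip offset is 422 × cos 45° = 298.40 m.
Depth = down-dip offset × tan(dip) = 298.40 × tan 48° = 298.40 × 1.1106
Depth = 331.41 m

331 m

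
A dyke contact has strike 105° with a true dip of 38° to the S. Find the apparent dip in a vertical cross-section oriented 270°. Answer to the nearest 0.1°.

Angle between strike (105°) and section (270°): β = 15°.
tan α = tan 38° × sin 15° = 0.7813 × 0.2588 = 0.2022
α = arctan(0.2022) = 11.43°

11.4°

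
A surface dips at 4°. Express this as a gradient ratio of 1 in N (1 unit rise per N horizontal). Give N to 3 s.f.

1 : N means tan θ = 1/N, so N = 1/tan 4° = 1/0.0699

1 in 14.3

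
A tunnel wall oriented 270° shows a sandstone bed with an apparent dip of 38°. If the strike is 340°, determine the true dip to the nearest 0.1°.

β = acute angle between strike 340° and section 270° = 70°.
tan δ = tan α / sin β = tan 38° / sin 70° = 0.7813 / 0.9397 = 0.8314
true dip = arctan 0.8314 = 39.74°

39.7°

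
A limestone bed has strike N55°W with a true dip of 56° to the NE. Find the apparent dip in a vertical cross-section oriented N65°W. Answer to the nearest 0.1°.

14.4°

The section lies 10° from the strike.
tan α = tan 56° × sin 10° = 1.4826 × 0.1736 = 0.2574
apparent dip = arctan 0.2574 = 14.44°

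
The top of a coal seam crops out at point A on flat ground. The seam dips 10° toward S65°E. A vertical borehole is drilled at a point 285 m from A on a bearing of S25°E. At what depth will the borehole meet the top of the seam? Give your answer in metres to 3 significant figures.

The hole lies 40° from the dip direction, so the down-dip offset is 285 × cos 40° = 218.32 m.
Depth = down-dip offset × tan(dip) = 218.32 × tan 10° = 218.32 × 0.1763
Depth = 38.50 m

38.5 m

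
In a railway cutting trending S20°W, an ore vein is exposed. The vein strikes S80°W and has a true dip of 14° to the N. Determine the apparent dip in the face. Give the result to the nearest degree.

12°

Angle between strike (S80°W) and section (S20°W): β = 60°.
tan(apparent dip) = tan 14° · sin 60° = 0.2159
α = arctan(0.2159) = 12.18°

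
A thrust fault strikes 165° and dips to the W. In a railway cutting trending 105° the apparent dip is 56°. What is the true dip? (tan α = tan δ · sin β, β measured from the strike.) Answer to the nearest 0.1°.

59.7°

β = acute angle between strike 165° and section 105° = 60°.
tan δ = tan α / sin β = tan 56° / sin 60° = 1.4826 / 0.8660 = 1.7119
true dip = arctan 1.7119 = 59.71°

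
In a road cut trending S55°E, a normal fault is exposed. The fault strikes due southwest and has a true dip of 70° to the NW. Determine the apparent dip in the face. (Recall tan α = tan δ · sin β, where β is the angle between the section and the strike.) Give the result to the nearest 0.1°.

69.7°

Angle between strike (due southwest) and section (S55°E): β = 80°.
tan(apparent dip) = tan 70° · sin 80° = 2.7057
α = arctan(2.7057) = 69.72°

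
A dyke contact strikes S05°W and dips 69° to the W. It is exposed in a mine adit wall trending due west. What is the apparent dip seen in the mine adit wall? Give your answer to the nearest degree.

69°

The section lies 85° from the strike.
tan(apparent dip) = tan 69° · sin 85° = 2.5952
α = arctan(2.5952) = 68.93°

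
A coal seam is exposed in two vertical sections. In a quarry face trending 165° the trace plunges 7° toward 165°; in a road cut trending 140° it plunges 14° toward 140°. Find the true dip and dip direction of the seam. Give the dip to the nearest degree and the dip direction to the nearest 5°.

true dip 19°, dip direction 095°

Each apparent-dip line lies in the plane. As unit vectors (x east, y north, z up), v₁ plunges 7°→165° and v₂ plunges 14°→140°.
The plane normal is n = v₁ × v₂ ∝ (0.141, -0.014, 0.407).
True dip = arccos(n_z / |n|) = arccos(0.9442) = 19.2°.
The horizontal component of n points toward azimuth atan2(n_x, n_y) = 96°, the dip direction.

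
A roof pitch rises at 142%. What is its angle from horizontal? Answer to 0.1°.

tan θ = 142/100 = 1.4200
θ = arctan(1.4200) = 54.85°

54.8°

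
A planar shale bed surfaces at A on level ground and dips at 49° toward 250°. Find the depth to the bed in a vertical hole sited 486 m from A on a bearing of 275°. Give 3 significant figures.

The hole lies 25° from the dip direction, so the down-dip offset is 486 × cos 25° = 440.47 m.
Depth = down-dip offset × tan(dip) = 440.47 × tan 49° = 440.47 × 1.1504
Depth = 506.70 m

507 m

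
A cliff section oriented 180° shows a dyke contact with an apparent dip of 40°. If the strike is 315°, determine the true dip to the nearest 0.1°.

49.9°

The section is 45° from the strike.
tan(true dip) = tan 40° / sin 45° = 1.1867
true dip = arctan 1.1867 = 49.88°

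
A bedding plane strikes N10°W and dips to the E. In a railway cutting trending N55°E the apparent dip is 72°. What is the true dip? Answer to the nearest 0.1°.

73.6°

The section is 65° from the strike.
tan δ = tan α / sin β = tan 72° / sin 65° = 3.0777 / 0.9063 = 3.3958
δ = arctan(3.3958) = 73.59°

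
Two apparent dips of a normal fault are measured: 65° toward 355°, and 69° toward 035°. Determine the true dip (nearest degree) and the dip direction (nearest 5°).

true dip 69°, dip direction 030°

The two traces are lines in the plane: v₁ = (sin 355°·cos 65°, cos 355°·cos 65°, −sin 65°), v₂ = (sin 35°·cos 69°, cos 35°·cos 69°, −sin 69°).
n = v₁ × v₂ = (0.127, 0.221, 0.097) (taken with n_z > 0).
tan δ = √(n_x²+n_y²)/n_z = 0.255/0.097, so δ = 69.1°.
The horizontal component of n points toward azimuth atan2(n_x, n_y) = 30°, the dip direction.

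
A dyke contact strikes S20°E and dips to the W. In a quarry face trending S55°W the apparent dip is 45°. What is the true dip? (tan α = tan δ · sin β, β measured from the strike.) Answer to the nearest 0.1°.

46.0°

The section is 75° from the strike.
tan δ = tan α / sin β = tan 45° / sin 75° = 1.0000 / 0.9659 = 1.0353
true dip = arctan 1.0353 = 45.99°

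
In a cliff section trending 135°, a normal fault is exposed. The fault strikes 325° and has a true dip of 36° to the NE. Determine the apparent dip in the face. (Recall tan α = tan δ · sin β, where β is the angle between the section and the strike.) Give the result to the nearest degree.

7°

The section lies 10° from the strike.
tan α = tan 36° × sin 10° = 0.7265 × 0.1736 = 0.1262
α = arctan(0.1262) = 7.19°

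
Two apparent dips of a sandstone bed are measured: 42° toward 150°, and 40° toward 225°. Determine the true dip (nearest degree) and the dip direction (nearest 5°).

true dip 48°, dip direction 185°

The two traces are lines in the plane: v₁ = (sin 150°·cos 42°, cos 150°·cos 42°, −sin 42°), v₂ = (sin 225°·cos 40°, cos 225°·cos 40°, −sin 40°).
n = v₁ × v₂ = (-0.051, -0.601, 0.550) (taken with n_z > 0).
tan δ = √(n_x²+n_y²)/n_z = 0.603/0.550, so δ = 47.7°.
Dip direction = atan2(-0.051, -0.601) = 185° (azimuth of n's horizontal projection).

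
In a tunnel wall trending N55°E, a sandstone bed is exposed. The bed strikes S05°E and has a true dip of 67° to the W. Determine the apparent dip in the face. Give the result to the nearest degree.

64°

The section lies 60° from the strike.
tan(apparent dip) = tan 67° · sin 60° = 2.0402
apparent dip = arctan 2.0402 = 63.89°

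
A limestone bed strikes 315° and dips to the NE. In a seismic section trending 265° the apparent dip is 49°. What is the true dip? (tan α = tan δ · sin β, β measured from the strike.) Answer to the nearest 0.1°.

β = acute angle between strike 315° and section 265° = 50°.
tan δ = tan α / sin β = tan 49° / sin 50° = 1.1504 / 0.7660 = 1.5017
δ = arctan(1.5017) = 56.34°

56.3°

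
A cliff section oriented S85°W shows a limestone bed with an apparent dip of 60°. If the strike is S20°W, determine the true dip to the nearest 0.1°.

62.4°

β = acute angle between strike S20°W and section S85°W = 65°.
tan(true dip) = tan 60° / sin 65° = 1.9111
δ = arctan(1.9111) = 62.38°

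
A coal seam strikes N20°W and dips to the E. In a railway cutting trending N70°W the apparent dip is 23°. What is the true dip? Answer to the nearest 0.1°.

29.0°

β = acute angle between strike N20°W and section N70°W = 50°.
tan(true dip) = tan 23° / sin 50° = 0.5541
δ = arctan(0.5541) = 28.99°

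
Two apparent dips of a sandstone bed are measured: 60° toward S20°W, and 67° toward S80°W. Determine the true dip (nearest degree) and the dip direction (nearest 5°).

Each apparent-dip line lies in the plane. As unit vectors (x east, y north, z up), v₁ plunges 60°→S20°W and v₂ plunges 67°→S80°W.
The plane normal is n = v₁ × v₂ ∝ (-0.374, -0.176, 0.169).
True dip = arccos(n_z / |n|) = arccos(0.3791) = 67.7°.
The horizontal component of n points toward azimuth atan2(n_x, n_y) = 245°, the dip direction.

true dip 68°, dip direction 245°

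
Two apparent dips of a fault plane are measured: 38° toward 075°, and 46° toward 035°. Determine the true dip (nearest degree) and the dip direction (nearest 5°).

true dip 46°, dip direction 035°

The two traces are lines in the plane: v₁ = (sin 75°·cos 38°, cos 75°·cos 38°, −sin 38°), v₂ = (sin 35°·cos 46°, cos 35°·cos 46°, −sin 46°).
n = v₁ × v₂ = (0.204, 0.302, 0.352) (taken with n_z > 0).
Dip δ = arctan(|n_h|/n_z) = arctan(0.364/0.352) = 46.0°.
Dip direction = atan2(0.204, 0.302) = 34° (azimuth of n's horizontal projection).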